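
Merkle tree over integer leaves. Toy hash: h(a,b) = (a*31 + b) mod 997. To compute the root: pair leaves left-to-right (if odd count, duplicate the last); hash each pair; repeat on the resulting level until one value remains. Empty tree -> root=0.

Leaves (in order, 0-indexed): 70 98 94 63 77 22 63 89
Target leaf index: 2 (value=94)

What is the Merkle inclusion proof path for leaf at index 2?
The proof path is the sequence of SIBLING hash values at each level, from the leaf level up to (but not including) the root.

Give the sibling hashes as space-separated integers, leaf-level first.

Answer: 63 274 949

Derivation:
L0 (leaves): [70, 98, 94, 63, 77, 22, 63, 89], target index=2
L1: h(70,98)=(70*31+98)%997=274 [pair 0] h(94,63)=(94*31+63)%997=983 [pair 1] h(77,22)=(77*31+22)%997=415 [pair 2] h(63,89)=(63*31+89)%997=48 [pair 3] -> [274, 983, 415, 48]
  Sibling for proof at L0: 63
L2: h(274,983)=(274*31+983)%997=504 [pair 0] h(415,48)=(415*31+48)%997=949 [pair 1] -> [504, 949]
  Sibling for proof at L1: 274
L3: h(504,949)=(504*31+949)%997=621 [pair 0] -> [621]
  Sibling for proof at L2: 949
Root: 621
Proof path (sibling hashes from leaf to root): [63, 274, 949]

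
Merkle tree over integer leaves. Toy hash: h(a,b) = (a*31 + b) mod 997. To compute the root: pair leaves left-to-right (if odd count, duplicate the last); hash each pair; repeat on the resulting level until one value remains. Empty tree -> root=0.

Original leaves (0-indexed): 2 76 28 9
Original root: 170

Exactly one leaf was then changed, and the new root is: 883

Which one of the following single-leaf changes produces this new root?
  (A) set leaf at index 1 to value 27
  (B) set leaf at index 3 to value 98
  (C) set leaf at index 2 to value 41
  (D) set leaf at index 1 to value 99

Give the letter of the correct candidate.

Original leaves: [2, 76, 28, 9]
Target new root: 883
Try each candidate change and compute the resulting root:
Candidate A: set leaf[1] = 27 -> leaves = [2, 27, 28, 9]
  L0: [2, 27, 28, 9]
  L1: h(2,27)=(2*31+27)%997=89 h(28,9)=(28*31+9)%997=877 -> [89, 877]
  L2: h(89,877)=(89*31+877)%997=645 -> [645]
  root = 645 != target 883
Candidate B: set leaf[3] = 98 -> leaves = [2, 76, 28, 98]
  L0: [2, 76, 28, 98]
  L1: h(2,76)=(2*31+76)%997=138 h(28,98)=(28*31+98)%997=966 -> [138, 966]
  L2: h(138,966)=(138*31+966)%997=259 -> [259]
  root = 259 != target 883
Candidate C: set leaf[2] = 41 -> leaves = [2, 76, 41, 9]
  L0: [2, 76, 41, 9]
  L1: h(2,76)=(2*31+76)%997=138 h(41,9)=(41*31+9)%997=283 -> [138, 283]
  L2: h(138,283)=(138*31+283)%997=573 -> [573]
  root = 573 != target 883
Candidate D: set leaf[1] = 99 -> leaves = [2, 99, 28, 9]
  L0: [2, 99, 28, 9]
  L1: h(2,99)=(2*31+99)%997=161 h(28,9)=(28*31+9)%997=877 -> [161, 877]
  L2: h(161,877)=(161*31+877)%997=883 -> [883]
  root = 883 == target 883  ** MATCH **
Candidate D produces the target root.

Answer: D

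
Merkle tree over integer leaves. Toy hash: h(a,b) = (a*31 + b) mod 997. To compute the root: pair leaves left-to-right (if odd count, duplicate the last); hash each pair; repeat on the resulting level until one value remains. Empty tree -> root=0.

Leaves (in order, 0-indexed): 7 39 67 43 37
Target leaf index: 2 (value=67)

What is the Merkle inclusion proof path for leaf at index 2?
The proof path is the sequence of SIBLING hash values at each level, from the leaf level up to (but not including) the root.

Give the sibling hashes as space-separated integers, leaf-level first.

Answer: 43 256 2

Derivation:
L0 (leaves): [7, 39, 67, 43, 37], target index=2
L1: h(7,39)=(7*31+39)%997=256 [pair 0] h(67,43)=(67*31+43)%997=126 [pair 1] h(37,37)=(37*31+37)%997=187 [pair 2] -> [256, 126, 187]
  Sibling for proof at L0: 43
L2: h(256,126)=(256*31+126)%997=86 [pair 0] h(187,187)=(187*31+187)%997=2 [pair 1] -> [86, 2]
  Sibling for proof at L1: 256
L3: h(86,2)=(86*31+2)%997=674 [pair 0] -> [674]
  Sibling for proof at L2: 2
Root: 674
Proof path (sibling hashes from leaf to root): [43, 256, 2]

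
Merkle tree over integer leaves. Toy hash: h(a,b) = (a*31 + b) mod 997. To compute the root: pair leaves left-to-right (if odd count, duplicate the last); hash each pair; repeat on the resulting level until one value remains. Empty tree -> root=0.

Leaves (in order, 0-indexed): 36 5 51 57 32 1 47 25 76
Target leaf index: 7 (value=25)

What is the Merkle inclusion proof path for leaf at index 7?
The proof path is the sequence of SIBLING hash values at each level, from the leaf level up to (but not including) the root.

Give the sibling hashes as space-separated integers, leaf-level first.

Answer: 47 993 497 859

Derivation:
L0 (leaves): [36, 5, 51, 57, 32, 1, 47, 25, 76], target index=7
L1: h(36,5)=(36*31+5)%997=124 [pair 0] h(51,57)=(51*31+57)%997=641 [pair 1] h(32,1)=(32*31+1)%997=993 [pair 2] h(47,25)=(47*31+25)%997=485 [pair 3] h(76,76)=(76*31+76)%997=438 [pair 4] -> [124, 641, 993, 485, 438]
  Sibling for proof at L0: 47
L2: h(124,641)=(124*31+641)%997=497 [pair 0] h(993,485)=(993*31+485)%997=361 [pair 1] h(438,438)=(438*31+438)%997=58 [pair 2] -> [497, 361, 58]
  Sibling for proof at L1: 993
L3: h(497,361)=(497*31+361)%997=813 [pair 0] h(58,58)=(58*31+58)%997=859 [pair 1] -> [813, 859]
  Sibling for proof at L2: 497
L4: h(813,859)=(813*31+859)%997=140 [pair 0] -> [140]
  Sibling for proof at L3: 859
Root: 140
Proof path (sibling hashes from leaf to root): [47, 993, 497, 859]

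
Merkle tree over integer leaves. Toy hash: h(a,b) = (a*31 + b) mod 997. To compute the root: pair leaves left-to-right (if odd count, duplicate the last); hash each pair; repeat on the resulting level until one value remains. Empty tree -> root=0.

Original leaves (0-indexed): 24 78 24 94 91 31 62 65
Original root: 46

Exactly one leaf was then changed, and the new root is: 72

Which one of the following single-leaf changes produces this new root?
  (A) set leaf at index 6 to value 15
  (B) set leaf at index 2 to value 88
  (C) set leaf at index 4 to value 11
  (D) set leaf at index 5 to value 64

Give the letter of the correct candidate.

Answer: D

Derivation:
Original leaves: [24, 78, 24, 94, 91, 31, 62, 65]
Target new root: 72
Try each candidate change and compute the resulting root:
Candidate A: set leaf[6] = 15 -> leaves = [24, 78, 24, 94, 91, 31, 15, 65]
  L0: [24, 78, 24, 94, 91, 31, 15, 65]
  L1: h(24,78)=(24*31+78)%997=822 h(24,94)=(24*31+94)%997=838 h(91,31)=(91*31+31)%997=858 h(15,65)=(15*31+65)%997=530 -> [822, 838, 858, 530]
  L2: h(822,838)=(822*31+838)%997=398 h(858,530)=(858*31+530)%997=209 -> [398, 209]
  L3: h(398,209)=(398*31+209)%997=583 -> [583]
  root = 583 != target 72
Candidate B: set leaf[2] = 88 -> leaves = [24, 78, 88, 94, 91, 31, 62, 65]
  L0: [24, 78, 88, 94, 91, 31, 62, 65]
  L1: h(24,78)=(24*31+78)%997=822 h(88,94)=(88*31+94)%997=828 h(91,31)=(91*31+31)%997=858 h(62,65)=(62*31+65)%997=990 -> [822, 828, 858, 990]
  L2: h(822,828)=(822*31+828)%997=388 h(858,990)=(858*31+990)%997=669 -> [388, 669]
  L3: h(388,669)=(388*31+669)%997=733 -> [733]
  root = 733 != target 72
Candidate C: set leaf[4] = 11 -> leaves = [24, 78, 24, 94, 11, 31, 62, 65]
  L0: [24, 78, 24, 94, 11, 31, 62, 65]
  L1: h(24,78)=(24*31+78)%997=822 h(24,94)=(24*31+94)%997=838 h(11,31)=(11*31+31)%997=372 h(62,65)=(62*31+65)%997=990 -> [822, 838, 372, 990]
  L2: h(822,838)=(822*31+838)%997=398 h(372,990)=(372*31+990)%997=558 -> [398, 558]
  L3: h(398,558)=(398*31+558)%997=932 -> [932]
  root = 932 != target 72
Candidate D: set leaf[5] = 64 -> leaves = [24, 78, 24, 94, 91, 64, 62, 65]
  L0: [24, 78, 24, 94, 91, 64, 62, 65]
  L1: h(24,78)=(24*31+78)%997=822 h(24,94)=(24*31+94)%997=838 h(91,64)=(91*31+64)%997=891 h(62,65)=(62*31+65)%997=990 -> [822, 838, 891, 990]
  L2: h(822,838)=(822*31+838)%997=398 h(891,990)=(891*31+990)%997=695 -> [398, 695]
  L3: h(398,695)=(398*31+695)%997=72 -> [72]
  root = 72 == target 72  ** MATCH **
Candidate D produces the target root.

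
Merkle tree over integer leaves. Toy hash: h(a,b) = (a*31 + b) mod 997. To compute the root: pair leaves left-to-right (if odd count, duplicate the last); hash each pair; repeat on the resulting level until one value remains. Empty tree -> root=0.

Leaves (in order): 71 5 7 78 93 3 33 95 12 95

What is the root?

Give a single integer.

L0: [71, 5, 7, 78, 93, 3, 33, 95, 12, 95]
L1: h(71,5)=(71*31+5)%997=212 h(7,78)=(7*31+78)%997=295 h(93,3)=(93*31+3)%997=892 h(33,95)=(33*31+95)%997=121 h(12,95)=(12*31+95)%997=467 -> [212, 295, 892, 121, 467]
L2: h(212,295)=(212*31+295)%997=885 h(892,121)=(892*31+121)%997=854 h(467,467)=(467*31+467)%997=986 -> [885, 854, 986]
L3: h(885,854)=(885*31+854)%997=373 h(986,986)=(986*31+986)%997=645 -> [373, 645]
L4: h(373,645)=(373*31+645)%997=244 -> [244]

Answer: 244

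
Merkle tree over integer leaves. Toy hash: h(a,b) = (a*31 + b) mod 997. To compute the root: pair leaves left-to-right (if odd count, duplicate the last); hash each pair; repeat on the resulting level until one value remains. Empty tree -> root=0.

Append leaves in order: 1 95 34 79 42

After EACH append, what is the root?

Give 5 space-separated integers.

Answer: 1 126 9 54 814

Derivation:
After append 1 (leaves=[1]):
  L0: [1]
  root=1
After append 95 (leaves=[1, 95]):
  L0: [1, 95]
  L1: h(1,95)=(1*31+95)%997=126 -> [126]
  root=126
After append 34 (leaves=[1, 95, 34]):
  L0: [1, 95, 34]
  L1: h(1,95)=(1*31+95)%997=126 h(34,34)=(34*31+34)%997=91 -> [126, 91]
  L2: h(126,91)=(126*31+91)%997=9 -> [9]
  root=9
After append 79 (leaves=[1, 95, 34, 79]):
  L0: [1, 95, 34, 79]
  L1: h(1,95)=(1*31+95)%997=126 h(34,79)=(34*31+79)%997=136 -> [126, 136]
  L2: h(126,136)=(126*31+136)%997=54 -> [54]
  root=54
After append 42 (leaves=[1, 95, 34, 79, 42]):
  L0: [1, 95, 34, 79, 42]
  L1: h(1,95)=(1*31+95)%997=126 h(34,79)=(34*31+79)%997=136 h(42,42)=(42*31+42)%997=347 -> [126, 136, 347]
  L2: h(126,136)=(126*31+136)%997=54 h(347,347)=(347*31+347)%997=137 -> [54, 137]
  L3: h(54,137)=(54*31+137)%997=814 -> [814]
  root=814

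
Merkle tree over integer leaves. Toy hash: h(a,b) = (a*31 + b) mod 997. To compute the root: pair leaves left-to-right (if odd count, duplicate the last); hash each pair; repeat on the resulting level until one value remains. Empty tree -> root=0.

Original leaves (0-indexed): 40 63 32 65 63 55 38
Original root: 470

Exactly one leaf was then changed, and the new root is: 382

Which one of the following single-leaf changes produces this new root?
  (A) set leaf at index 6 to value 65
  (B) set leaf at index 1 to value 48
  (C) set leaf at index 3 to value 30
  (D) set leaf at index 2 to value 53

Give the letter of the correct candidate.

Original leaves: [40, 63, 32, 65, 63, 55, 38]
Target new root: 382
Try each candidate change and compute the resulting root:
Candidate A: set leaf[6] = 65 -> leaves = [40, 63, 32, 65, 63, 55, 65]
  L0: [40, 63, 32, 65, 63, 55, 65]
  L1: h(40,63)=(40*31+63)%997=306 h(32,65)=(32*31+65)%997=60 h(63,55)=(63*31+55)%997=14 h(65,65)=(65*31+65)%997=86 -> [306, 60, 14, 86]
  L2: h(306,60)=(306*31+60)%997=573 h(14,86)=(14*31+86)%997=520 -> [573, 520]
  L3: h(573,520)=(573*31+520)%997=337 -> [337]
  root = 337 != target 382
Candidate B: set leaf[1] = 48 -> leaves = [40, 48, 32, 65, 63, 55, 38]
  L0: [40, 48, 32, 65, 63, 55, 38]
  L1: h(40,48)=(40*31+48)%997=291 h(32,65)=(32*31+65)%997=60 h(63,55)=(63*31+55)%997=14 h(38,38)=(38*31+38)%997=219 -> [291, 60, 14, 219]
  L2: h(291,60)=(291*31+60)%997=108 h(14,219)=(14*31+219)%997=653 -> [108, 653]
  L3: h(108,653)=(108*31+653)%997=13 -> [13]
  root = 13 != target 382
Candidate C: set leaf[3] = 30 -> leaves = [40, 63, 32, 30, 63, 55, 38]
  L0: [40, 63, 32, 30, 63, 55, 38]
  L1: h(40,63)=(40*31+63)%997=306 h(32,30)=(32*31+30)%997=25 h(63,55)=(63*31+55)%997=14 h(38,38)=(38*31+38)%997=219 -> [306, 25, 14, 219]
  L2: h(306,25)=(306*31+25)%997=538 h(14,219)=(14*31+219)%997=653 -> [538, 653]
  L3: h(538,653)=(538*31+653)%997=382 -> [382]
  root = 382 == target 382  ** MATCH **
Candidate D: set leaf[2] = 53 -> leaves = [40, 63, 53, 65, 63, 55, 38]
  L0: [40, 63, 53, 65, 63, 55, 38]
  L1: h(40,63)=(40*31+63)%997=306 h(53,65)=(53*31+65)%997=711 h(63,55)=(63*31+55)%997=14 h(38,38)=(38*31+38)%997=219 -> [306, 711, 14, 219]
  L2: h(306,711)=(306*31+711)%997=227 h(14,219)=(14*31+219)%997=653 -> [227, 653]
  L3: h(227,653)=(227*31+653)%997=711 -> [711]
  root = 711 != target 382
Candidate C produces the target root.

Answer: C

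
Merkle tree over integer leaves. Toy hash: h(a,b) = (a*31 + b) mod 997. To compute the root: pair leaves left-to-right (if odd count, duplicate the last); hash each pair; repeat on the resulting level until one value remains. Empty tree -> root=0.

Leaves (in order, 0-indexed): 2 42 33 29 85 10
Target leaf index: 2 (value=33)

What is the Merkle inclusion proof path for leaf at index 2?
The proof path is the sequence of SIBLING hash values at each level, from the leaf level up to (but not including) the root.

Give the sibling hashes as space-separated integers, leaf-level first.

Answer: 29 104 892

Derivation:
L0 (leaves): [2, 42, 33, 29, 85, 10], target index=2
L1: h(2,42)=(2*31+42)%997=104 [pair 0] h(33,29)=(33*31+29)%997=55 [pair 1] h(85,10)=(85*31+10)%997=651 [pair 2] -> [104, 55, 651]
  Sibling for proof at L0: 29
L2: h(104,55)=(104*31+55)%997=288 [pair 0] h(651,651)=(651*31+651)%997=892 [pair 1] -> [288, 892]
  Sibling for proof at L1: 104
L3: h(288,892)=(288*31+892)%997=847 [pair 0] -> [847]
  Sibling for proof at L2: 892
Root: 847
Proof path (sibling hashes from leaf to root): [29, 104, 892]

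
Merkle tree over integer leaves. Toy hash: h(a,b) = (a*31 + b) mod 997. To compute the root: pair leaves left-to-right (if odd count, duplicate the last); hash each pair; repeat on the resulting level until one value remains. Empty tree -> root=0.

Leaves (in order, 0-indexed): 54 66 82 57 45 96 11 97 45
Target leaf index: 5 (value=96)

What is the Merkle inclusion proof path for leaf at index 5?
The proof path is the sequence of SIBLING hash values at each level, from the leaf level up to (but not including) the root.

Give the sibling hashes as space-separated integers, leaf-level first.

L0 (leaves): [54, 66, 82, 57, 45, 96, 11, 97, 45], target index=5
L1: h(54,66)=(54*31+66)%997=743 [pair 0] h(82,57)=(82*31+57)%997=605 [pair 1] h(45,96)=(45*31+96)%997=494 [pair 2] h(11,97)=(11*31+97)%997=438 [pair 3] h(45,45)=(45*31+45)%997=443 [pair 4] -> [743, 605, 494, 438, 443]
  Sibling for proof at L0: 45
L2: h(743,605)=(743*31+605)%997=707 [pair 0] h(494,438)=(494*31+438)%997=797 [pair 1] h(443,443)=(443*31+443)%997=218 [pair 2] -> [707, 797, 218]
  Sibling for proof at L1: 438
L3: h(707,797)=(707*31+797)%997=780 [pair 0] h(218,218)=(218*31+218)%997=994 [pair 1] -> [780, 994]
  Sibling for proof at L2: 707
L4: h(780,994)=(780*31+994)%997=249 [pair 0] -> [249]
  Sibling for proof at L3: 994
Root: 249
Proof path (sibling hashes from leaf to root): [45, 438, 707, 994]

Answer: 45 438 707 994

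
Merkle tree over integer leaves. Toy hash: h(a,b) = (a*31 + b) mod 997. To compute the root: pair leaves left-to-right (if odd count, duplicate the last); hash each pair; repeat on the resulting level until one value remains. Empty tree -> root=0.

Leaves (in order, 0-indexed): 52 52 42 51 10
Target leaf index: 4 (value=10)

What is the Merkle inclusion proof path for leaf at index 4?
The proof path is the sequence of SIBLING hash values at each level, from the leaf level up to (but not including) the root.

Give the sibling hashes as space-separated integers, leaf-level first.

L0 (leaves): [52, 52, 42, 51, 10], target index=4
L1: h(52,52)=(52*31+52)%997=667 [pair 0] h(42,51)=(42*31+51)%997=356 [pair 1] h(10,10)=(10*31+10)%997=320 [pair 2] -> [667, 356, 320]
  Sibling for proof at L0: 10
L2: h(667,356)=(667*31+356)%997=96 [pair 0] h(320,320)=(320*31+320)%997=270 [pair 1] -> [96, 270]
  Sibling for proof at L1: 320
L3: h(96,270)=(96*31+270)%997=255 [pair 0] -> [255]
  Sibling for proof at L2: 96
Root: 255
Proof path (sibling hashes from leaf to root): [10, 320, 96]

Answer: 10 320 96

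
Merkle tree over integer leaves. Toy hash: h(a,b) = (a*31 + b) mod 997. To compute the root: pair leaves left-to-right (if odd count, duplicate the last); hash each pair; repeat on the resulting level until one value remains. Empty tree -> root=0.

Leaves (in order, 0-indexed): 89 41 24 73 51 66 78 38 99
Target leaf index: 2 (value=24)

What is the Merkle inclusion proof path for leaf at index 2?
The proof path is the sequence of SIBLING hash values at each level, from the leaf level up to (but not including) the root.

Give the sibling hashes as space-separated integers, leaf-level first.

Answer: 73 806 672 791

Derivation:
L0 (leaves): [89, 41, 24, 73, 51, 66, 78, 38, 99], target index=2
L1: h(89,41)=(89*31+41)%997=806 [pair 0] h(24,73)=(24*31+73)%997=817 [pair 1] h(51,66)=(51*31+66)%997=650 [pair 2] h(78,38)=(78*31+38)%997=462 [pair 3] h(99,99)=(99*31+99)%997=177 [pair 4] -> [806, 817, 650, 462, 177]
  Sibling for proof at L0: 73
L2: h(806,817)=(806*31+817)%997=878 [pair 0] h(650,462)=(650*31+462)%997=672 [pair 1] h(177,177)=(177*31+177)%997=679 [pair 2] -> [878, 672, 679]
  Sibling for proof at L1: 806
L3: h(878,672)=(878*31+672)%997=971 [pair 0] h(679,679)=(679*31+679)%997=791 [pair 1] -> [971, 791]
  Sibling for proof at L2: 672
L4: h(971,791)=(971*31+791)%997=982 [pair 0] -> [982]
  Sibling for proof at L3: 791
Root: 982
Proof path (sibling hashes from leaf to root): [73, 806, 672, 791]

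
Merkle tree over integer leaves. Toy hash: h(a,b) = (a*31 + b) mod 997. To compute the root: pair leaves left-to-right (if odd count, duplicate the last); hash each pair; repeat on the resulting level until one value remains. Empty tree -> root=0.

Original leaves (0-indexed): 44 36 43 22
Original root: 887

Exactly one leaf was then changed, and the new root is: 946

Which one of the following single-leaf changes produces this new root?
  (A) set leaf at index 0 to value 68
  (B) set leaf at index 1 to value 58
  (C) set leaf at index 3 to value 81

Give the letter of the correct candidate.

Original leaves: [44, 36, 43, 22]
Target new root: 946
Try each candidate change and compute the resulting root:
Candidate A: set leaf[0] = 68 -> leaves = [68, 36, 43, 22]
  L0: [68, 36, 43, 22]
  L1: h(68,36)=(68*31+36)%997=150 h(43,22)=(43*31+22)%997=358 -> [150, 358]
  L2: h(150,358)=(150*31+358)%997=23 -> [23]
  root = 23 != target 946
Candidate B: set leaf[1] = 58 -> leaves = [44, 58, 43, 22]
  L0: [44, 58, 43, 22]
  L1: h(44,58)=(44*31+58)%997=425 h(43,22)=(43*31+22)%997=358 -> [425, 358]
  L2: h(425,358)=(425*31+358)%997=572 -> [572]
  root = 572 != target 946
Candidate C: set leaf[3] = 81 -> leaves = [44, 36, 43, 81]
  L0: [44, 36, 43, 81]
  L1: h(44,36)=(44*31+36)%997=403 h(43,81)=(43*31+81)%997=417 -> [403, 417]
  L2: h(403,417)=(403*31+417)%997=946 -> [946]
  root = 946 == target 946  ** MATCH **
Candidate C produces the target root.

Answer: C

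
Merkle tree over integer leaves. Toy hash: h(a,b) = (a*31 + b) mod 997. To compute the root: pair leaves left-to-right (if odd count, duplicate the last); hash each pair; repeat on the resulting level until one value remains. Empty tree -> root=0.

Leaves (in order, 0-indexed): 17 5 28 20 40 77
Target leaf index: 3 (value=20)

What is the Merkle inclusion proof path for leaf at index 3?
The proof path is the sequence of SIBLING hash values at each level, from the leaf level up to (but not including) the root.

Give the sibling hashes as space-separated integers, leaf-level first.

L0 (leaves): [17, 5, 28, 20, 40, 77], target index=3
L1: h(17,5)=(17*31+5)%997=532 [pair 0] h(28,20)=(28*31+20)%997=888 [pair 1] h(40,77)=(40*31+77)%997=320 [pair 2] -> [532, 888, 320]
  Sibling for proof at L0: 28
L2: h(532,888)=(532*31+888)%997=431 [pair 0] h(320,320)=(320*31+320)%997=270 [pair 1] -> [431, 270]
  Sibling for proof at L1: 532
L3: h(431,270)=(431*31+270)%997=670 [pair 0] -> [670]
  Sibling for proof at L2: 270
Root: 670
Proof path (sibling hashes from leaf to root): [28, 532, 270]

Answer: 28 532 270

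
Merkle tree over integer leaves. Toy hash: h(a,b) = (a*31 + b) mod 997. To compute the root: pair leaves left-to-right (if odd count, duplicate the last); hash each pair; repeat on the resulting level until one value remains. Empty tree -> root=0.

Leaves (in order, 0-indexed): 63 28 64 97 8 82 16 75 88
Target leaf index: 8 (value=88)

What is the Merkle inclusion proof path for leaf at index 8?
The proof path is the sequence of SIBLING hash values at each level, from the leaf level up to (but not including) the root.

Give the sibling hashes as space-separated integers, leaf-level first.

L0 (leaves): [63, 28, 64, 97, 8, 82, 16, 75, 88], target index=8
L1: h(63,28)=(63*31+28)%997=984 [pair 0] h(64,97)=(64*31+97)%997=87 [pair 1] h(8,82)=(8*31+82)%997=330 [pair 2] h(16,75)=(16*31+75)%997=571 [pair 3] h(88,88)=(88*31+88)%997=822 [pair 4] -> [984, 87, 330, 571, 822]
  Sibling for proof at L0: 88
L2: h(984,87)=(984*31+87)%997=681 [pair 0] h(330,571)=(330*31+571)%997=831 [pair 1] h(822,822)=(822*31+822)%997=382 [pair 2] -> [681, 831, 382]
  Sibling for proof at L1: 822
L3: h(681,831)=(681*31+831)%997=8 [pair 0] h(382,382)=(382*31+382)%997=260 [pair 1] -> [8, 260]
  Sibling for proof at L2: 382
L4: h(8,260)=(8*31+260)%997=508 [pair 0] -> [508]
  Sibling for proof at L3: 8
Root: 508
Proof path (sibling hashes from leaf to root): [88, 822, 382, 8]

Answer: 88 822 382 8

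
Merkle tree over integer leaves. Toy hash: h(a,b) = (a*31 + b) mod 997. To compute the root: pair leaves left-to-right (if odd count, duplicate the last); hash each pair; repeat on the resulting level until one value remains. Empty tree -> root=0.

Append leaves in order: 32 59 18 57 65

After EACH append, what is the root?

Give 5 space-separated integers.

After append 32 (leaves=[32]):
  L0: [32]
  root=32
After append 59 (leaves=[32, 59]):
  L0: [32, 59]
  L1: h(32,59)=(32*31+59)%997=54 -> [54]
  root=54
After append 18 (leaves=[32, 59, 18]):
  L0: [32, 59, 18]
  L1: h(32,59)=(32*31+59)%997=54 h(18,18)=(18*31+18)%997=576 -> [54, 576]
  L2: h(54,576)=(54*31+576)%997=256 -> [256]
  root=256
After append 57 (leaves=[32, 59, 18, 57]):
  L0: [32, 59, 18, 57]
  L1: h(32,59)=(32*31+59)%997=54 h(18,57)=(18*31+57)%997=615 -> [54, 615]
  L2: h(54,615)=(54*31+615)%997=295 -> [295]
  root=295
After append 65 (leaves=[32, 59, 18, 57, 65]):
  L0: [32, 59, 18, 57, 65]
  L1: h(32,59)=(32*31+59)%997=54 h(18,57)=(18*31+57)%997=615 h(65,65)=(65*31+65)%997=86 -> [54, 615, 86]
  L2: h(54,615)=(54*31+615)%997=295 h(86,86)=(86*31+86)%997=758 -> [295, 758]
  L3: h(295,758)=(295*31+758)%997=930 -> [930]
  root=930

Answer: 32 54 256 295 930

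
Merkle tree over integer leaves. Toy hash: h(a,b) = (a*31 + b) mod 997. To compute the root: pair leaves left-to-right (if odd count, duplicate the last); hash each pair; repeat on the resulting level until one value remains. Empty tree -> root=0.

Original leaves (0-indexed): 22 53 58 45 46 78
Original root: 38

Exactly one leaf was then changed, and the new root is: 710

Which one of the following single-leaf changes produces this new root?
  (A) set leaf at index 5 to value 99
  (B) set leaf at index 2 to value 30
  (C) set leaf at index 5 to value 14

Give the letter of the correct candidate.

Answer: A

Derivation:
Original leaves: [22, 53, 58, 45, 46, 78]
Target new root: 710
Try each candidate change and compute the resulting root:
Candidate A: set leaf[5] = 99 -> leaves = [22, 53, 58, 45, 46, 99]
  L0: [22, 53, 58, 45, 46, 99]
  L1: h(22,53)=(22*31+53)%997=735 h(58,45)=(58*31+45)%997=846 h(46,99)=(46*31+99)%997=528 -> [735, 846, 528]
  L2: h(735,846)=(735*31+846)%997=700 h(528,528)=(528*31+528)%997=944 -> [700, 944]
  L3: h(700,944)=(700*31+944)%997=710 -> [710]
  root = 710 == target 710  ** MATCH **
Candidate B: set leaf[2] = 30 -> leaves = [22, 53, 30, 45, 46, 78]
  L0: [22, 53, 30, 45, 46, 78]
  L1: h(22,53)=(22*31+53)%997=735 h(30,45)=(30*31+45)%997=975 h(46,78)=(46*31+78)%997=507 -> [735, 975, 507]
  L2: h(735,975)=(735*31+975)%997=829 h(507,507)=(507*31+507)%997=272 -> [829, 272]
  L3: h(829,272)=(829*31+272)%997=49 -> [49]
  root = 49 != target 710
Candidate C: set leaf[5] = 14 -> leaves = [22, 53, 58, 45, 46, 14]
  L0: [22, 53, 58, 45, 46, 14]
  L1: h(22,53)=(22*31+53)%997=735 h(58,45)=(58*31+45)%997=846 h(46,14)=(46*31+14)%997=443 -> [735, 846, 443]
  L2: h(735,846)=(735*31+846)%997=700 h(443,443)=(443*31+443)%997=218 -> [700, 218]
  L3: h(700,218)=(700*31+218)%997=981 -> [981]
  root = 981 != target 710
Candidate A produces the target root.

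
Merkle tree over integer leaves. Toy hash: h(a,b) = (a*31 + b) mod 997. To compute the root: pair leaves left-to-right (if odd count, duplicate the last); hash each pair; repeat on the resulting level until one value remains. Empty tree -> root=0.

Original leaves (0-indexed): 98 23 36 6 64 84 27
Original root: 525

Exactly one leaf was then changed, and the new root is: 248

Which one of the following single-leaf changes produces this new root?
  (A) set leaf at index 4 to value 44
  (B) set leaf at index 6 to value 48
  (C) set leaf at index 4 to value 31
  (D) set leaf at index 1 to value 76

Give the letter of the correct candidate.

Answer: A

Derivation:
Original leaves: [98, 23, 36, 6, 64, 84, 27]
Target new root: 248
Try each candidate change and compute the resulting root:
Candidate A: set leaf[4] = 44 -> leaves = [98, 23, 36, 6, 44, 84, 27]
  L0: [98, 23, 36, 6, 44, 84, 27]
  L1: h(98,23)=(98*31+23)%997=70 h(36,6)=(36*31+6)%997=125 h(44,84)=(44*31+84)%997=451 h(27,27)=(27*31+27)%997=864 -> [70, 125, 451, 864]
  L2: h(70,125)=(70*31+125)%997=301 h(451,864)=(451*31+864)%997=887 -> [301, 887]
  L3: h(301,887)=(301*31+887)%997=248 -> [248]
  root = 248 == target 248  ** MATCH **
Candidate B: set leaf[6] = 48 -> leaves = [98, 23, 36, 6, 64, 84, 48]
  L0: [98, 23, 36, 6, 64, 84, 48]
  L1: h(98,23)=(98*31+23)%997=70 h(36,6)=(36*31+6)%997=125 h(64,84)=(64*31+84)%997=74 h(48,48)=(48*31+48)%997=539 -> [70, 125, 74, 539]
  L2: h(70,125)=(70*31+125)%997=301 h(74,539)=(74*31+539)%997=839 -> [301, 839]
  L3: h(301,839)=(301*31+839)%997=200 -> [200]
  root = 200 != target 248
Candidate C: set leaf[4] = 31 -> leaves = [98, 23, 36, 6, 31, 84, 27]
  L0: [98, 23, 36, 6, 31, 84, 27]
  L1: h(98,23)=(98*31+23)%997=70 h(36,6)=(36*31+6)%997=125 h(31,84)=(31*31+84)%997=48 h(27,27)=(27*31+27)%997=864 -> [70, 125, 48, 864]
  L2: h(70,125)=(70*31+125)%997=301 h(48,864)=(48*31+864)%997=358 -> [301, 358]
  L3: h(301,358)=(301*31+358)%997=716 -> [716]
  root = 716 != target 248
Candidate D: set leaf[1] = 76 -> leaves = [98, 76, 36, 6, 64, 84, 27]
  L0: [98, 76, 36, 6, 64, 84, 27]
  L1: h(98,76)=(98*31+76)%997=123 h(36,6)=(36*31+6)%997=125 h(64,84)=(64*31+84)%997=74 h(27,27)=(27*31+27)%997=864 -> [123, 125, 74, 864]
  L2: h(123,125)=(123*31+125)%997=947 h(74,864)=(74*31+864)%997=167 -> [947, 167]
  L3: h(947,167)=(947*31+167)%997=611 -> [611]
  root = 611 != target 248
Candidate A produces the target root.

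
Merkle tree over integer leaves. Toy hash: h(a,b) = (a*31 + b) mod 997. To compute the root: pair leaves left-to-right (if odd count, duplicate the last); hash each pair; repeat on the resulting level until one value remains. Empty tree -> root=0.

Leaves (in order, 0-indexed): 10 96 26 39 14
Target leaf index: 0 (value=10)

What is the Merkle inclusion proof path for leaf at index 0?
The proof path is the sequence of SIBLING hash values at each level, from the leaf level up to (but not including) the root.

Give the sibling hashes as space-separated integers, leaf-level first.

Answer: 96 845 378

Derivation:
L0 (leaves): [10, 96, 26, 39, 14], target index=0
L1: h(10,96)=(10*31+96)%997=406 [pair 0] h(26,39)=(26*31+39)%997=845 [pair 1] h(14,14)=(14*31+14)%997=448 [pair 2] -> [406, 845, 448]
  Sibling for proof at L0: 96
L2: h(406,845)=(406*31+845)%997=470 [pair 0] h(448,448)=(448*31+448)%997=378 [pair 1] -> [470, 378]
  Sibling for proof at L1: 845
L3: h(470,378)=(470*31+378)%997=990 [pair 0] -> [990]
  Sibling for proof at L2: 378
Root: 990
Proof path (sibling hashes from leaf to root): [96, 845, 378]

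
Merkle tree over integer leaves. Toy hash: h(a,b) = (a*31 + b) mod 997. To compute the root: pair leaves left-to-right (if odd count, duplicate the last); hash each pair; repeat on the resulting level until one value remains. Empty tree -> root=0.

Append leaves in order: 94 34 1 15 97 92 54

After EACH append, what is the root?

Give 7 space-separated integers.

Answer: 94 954 693 707 608 448 74

Derivation:
After append 94 (leaves=[94]):
  L0: [94]
  root=94
After append 34 (leaves=[94, 34]):
  L0: [94, 34]
  L1: h(94,34)=(94*31+34)%997=954 -> [954]
  root=954
After append 1 (leaves=[94, 34, 1]):
  L0: [94, 34, 1]
  L1: h(94,34)=(94*31+34)%997=954 h(1,1)=(1*31+1)%997=32 -> [954, 32]
  L2: h(954,32)=(954*31+32)%997=693 -> [693]
  root=693
After append 15 (leaves=[94, 34, 1, 15]):
  L0: [94, 34, 1, 15]
  L1: h(94,34)=(94*31+34)%997=954 h(1,15)=(1*31+15)%997=46 -> [954, 46]
  L2: h(954,46)=(954*31+46)%997=707 -> [707]
  root=707
After append 97 (leaves=[94, 34, 1, 15, 97]):
  L0: [94, 34, 1, 15, 97]
  L1: h(94,34)=(94*31+34)%997=954 h(1,15)=(1*31+15)%997=46 h(97,97)=(97*31+97)%997=113 -> [954, 46, 113]
  L2: h(954,46)=(954*31+46)%997=707 h(113,113)=(113*31+113)%997=625 -> [707, 625]
  L3: h(707,625)=(707*31+625)%997=608 -> [608]
  root=608
After append 92 (leaves=[94, 34, 1, 15, 97, 92]):
  L0: [94, 34, 1, 15, 97, 92]
  L1: h(94,34)=(94*31+34)%997=954 h(1,15)=(1*31+15)%997=46 h(97,92)=(97*31+92)%997=108 -> [954, 46, 108]
  L2: h(954,46)=(954*31+46)%997=707 h(108,108)=(108*31+108)%997=465 -> [707, 465]
  L3: h(707,465)=(707*31+465)%997=448 -> [448]
  root=448
After append 54 (leaves=[94, 34, 1, 15, 97, 92, 54]):
  L0: [94, 34, 1, 15, 97, 92, 54]
  L1: h(94,34)=(94*31+34)%997=954 h(1,15)=(1*31+15)%997=46 h(97,92)=(97*31+92)%997=108 h(54,54)=(54*31+54)%997=731 -> [954, 46, 108, 731]
  L2: h(954,46)=(954*31+46)%997=707 h(108,731)=(108*31+731)%997=91 -> [707, 91]
  L3: h(707,91)=(707*31+91)%997=74 -> [74]
  root=74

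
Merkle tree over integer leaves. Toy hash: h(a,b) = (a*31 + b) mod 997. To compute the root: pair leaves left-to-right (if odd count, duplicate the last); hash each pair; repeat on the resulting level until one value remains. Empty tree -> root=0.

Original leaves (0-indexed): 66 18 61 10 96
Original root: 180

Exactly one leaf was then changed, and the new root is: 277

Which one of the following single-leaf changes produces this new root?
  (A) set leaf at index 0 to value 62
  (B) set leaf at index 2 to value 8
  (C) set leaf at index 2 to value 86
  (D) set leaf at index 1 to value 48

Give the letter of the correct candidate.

Original leaves: [66, 18, 61, 10, 96]
Target new root: 277
Try each candidate change and compute the resulting root:
Candidate A: set leaf[0] = 62 -> leaves = [62, 18, 61, 10, 96]
  L0: [62, 18, 61, 10, 96]
  L1: h(62,18)=(62*31+18)%997=943 h(61,10)=(61*31+10)%997=904 h(96,96)=(96*31+96)%997=81 -> [943, 904, 81]
  L2: h(943,904)=(943*31+904)%997=227 h(81,81)=(81*31+81)%997=598 -> [227, 598]
  L3: h(227,598)=(227*31+598)%997=656 -> [656]
  root = 656 != target 277
Candidate B: set leaf[2] = 8 -> leaves = [66, 18, 8, 10, 96]
  L0: [66, 18, 8, 10, 96]
  L1: h(66,18)=(66*31+18)%997=70 h(8,10)=(8*31+10)%997=258 h(96,96)=(96*31+96)%997=81 -> [70, 258, 81]
  L2: h(70,258)=(70*31+258)%997=434 h(81,81)=(81*31+81)%997=598 -> [434, 598]
  L3: h(434,598)=(434*31+598)%997=94 -> [94]
  root = 94 != target 277
Candidate C: set leaf[2] = 86 -> leaves = [66, 18, 86, 10, 96]
  L0: [66, 18, 86, 10, 96]
  L1: h(66,18)=(66*31+18)%997=70 h(86,10)=(86*31+10)%997=682 h(96,96)=(96*31+96)%997=81 -> [70, 682, 81]
  L2: h(70,682)=(70*31+682)%997=858 h(81,81)=(81*31+81)%997=598 -> [858, 598]
  L3: h(858,598)=(858*31+598)%997=277 -> [277]
  root = 277 == target 277  ** MATCH **
Candidate D: set leaf[1] = 48 -> leaves = [66, 48, 61, 10, 96]
  L0: [66, 48, 61, 10, 96]
  L1: h(66,48)=(66*31+48)%997=100 h(61,10)=(61*31+10)%997=904 h(96,96)=(96*31+96)%997=81 -> [100, 904, 81]
  L2: h(100,904)=(100*31+904)%997=16 h(81,81)=(81*31+81)%997=598 -> [16, 598]
  L3: h(16,598)=(16*31+598)%997=97 -> [97]
  root = 97 != target 277
Candidate C produces the target root.

Answer: C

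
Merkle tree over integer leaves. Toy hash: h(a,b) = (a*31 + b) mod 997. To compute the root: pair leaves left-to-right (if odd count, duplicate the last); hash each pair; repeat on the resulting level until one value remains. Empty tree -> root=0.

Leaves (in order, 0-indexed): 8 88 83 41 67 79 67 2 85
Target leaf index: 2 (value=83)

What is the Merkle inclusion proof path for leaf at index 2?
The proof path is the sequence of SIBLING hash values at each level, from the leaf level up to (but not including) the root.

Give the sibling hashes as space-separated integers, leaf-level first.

Answer: 41 336 122 659

Derivation:
L0 (leaves): [8, 88, 83, 41, 67, 79, 67, 2, 85], target index=2
L1: h(8,88)=(8*31+88)%997=336 [pair 0] h(83,41)=(83*31+41)%997=620 [pair 1] h(67,79)=(67*31+79)%997=162 [pair 2] h(67,2)=(67*31+2)%997=85 [pair 3] h(85,85)=(85*31+85)%997=726 [pair 4] -> [336, 620, 162, 85, 726]
  Sibling for proof at L0: 41
L2: h(336,620)=(336*31+620)%997=69 [pair 0] h(162,85)=(162*31+85)%997=122 [pair 1] h(726,726)=(726*31+726)%997=301 [pair 2] -> [69, 122, 301]
  Sibling for proof at L1: 336
L3: h(69,122)=(69*31+122)%997=267 [pair 0] h(301,301)=(301*31+301)%997=659 [pair 1] -> [267, 659]
  Sibling for proof at L2: 122
L4: h(267,659)=(267*31+659)%997=960 [pair 0] -> [960]
  Sibling for proof at L3: 659
Root: 960
Proof path (sibling hashes from leaf to root): [41, 336, 122, 659]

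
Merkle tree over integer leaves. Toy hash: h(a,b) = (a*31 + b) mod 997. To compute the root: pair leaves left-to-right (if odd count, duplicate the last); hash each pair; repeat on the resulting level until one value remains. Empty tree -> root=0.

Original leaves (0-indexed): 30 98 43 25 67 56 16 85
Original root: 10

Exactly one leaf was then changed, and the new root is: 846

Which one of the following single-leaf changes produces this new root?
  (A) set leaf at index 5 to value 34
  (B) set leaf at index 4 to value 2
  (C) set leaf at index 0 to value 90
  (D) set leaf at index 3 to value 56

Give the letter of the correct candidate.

Answer: C

Derivation:
Original leaves: [30, 98, 43, 25, 67, 56, 16, 85]
Target new root: 846
Try each candidate change and compute the resulting root:
Candidate A: set leaf[5] = 34 -> leaves = [30, 98, 43, 25, 67, 34, 16, 85]
  L0: [30, 98, 43, 25, 67, 34, 16, 85]
  L1: h(30,98)=(30*31+98)%997=31 h(43,25)=(43*31+25)%997=361 h(67,34)=(67*31+34)%997=117 h(16,85)=(16*31+85)%997=581 -> [31, 361, 117, 581]
  L2: h(31,361)=(31*31+361)%997=325 h(117,581)=(117*31+581)%997=220 -> [325, 220]
  L3: h(325,220)=(325*31+220)%997=325 -> [325]
  root = 325 != target 846
Candidate B: set leaf[4] = 2 -> leaves = [30, 98, 43, 25, 2, 56, 16, 85]
  L0: [30, 98, 43, 25, 2, 56, 16, 85]
  L1: h(30,98)=(30*31+98)%997=31 h(43,25)=(43*31+25)%997=361 h(2,56)=(2*31+56)%997=118 h(16,85)=(16*31+85)%997=581 -> [31, 361, 118, 581]
  L2: h(31,361)=(31*31+361)%997=325 h(118,581)=(118*31+581)%997=251 -> [325, 251]
  L3: h(325,251)=(325*31+251)%997=356 -> [356]
  root = 356 != target 846
Candidate C: set leaf[0] = 90 -> leaves = [90, 98, 43, 25, 67, 56, 16, 85]
  L0: [90, 98, 43, 25, 67, 56, 16, 85]
  L1: h(90,98)=(90*31+98)%997=894 h(43,25)=(43*31+25)%997=361 h(67,56)=(67*31+56)%997=139 h(16,85)=(16*31+85)%997=581 -> [894, 361, 139, 581]
  L2: h(894,361)=(894*31+361)%997=159 h(139,581)=(139*31+581)%997=902 -> [159, 902]
  L3: h(159,902)=(159*31+902)%997=846 -> [846]
  root = 846 == target 846  ** MATCH **
Candidate D: set leaf[3] = 56 -> leaves = [30, 98, 43, 56, 67, 56, 16, 85]
  L0: [30, 98, 43, 56, 67, 56, 16, 85]
  L1: h(30,98)=(30*31+98)%997=31 h(43,56)=(43*31+56)%997=392 h(67,56)=(67*31+56)%997=139 h(16,85)=(16*31+85)%997=581 -> [31, 392, 139, 581]
  L2: h(31,392)=(31*31+392)%997=356 h(139,581)=(139*31+581)%997=902 -> [356, 902]
  L3: h(356,902)=(356*31+902)%997=971 -> [971]
  root = 971 != target 846
Candidate C produces the target root.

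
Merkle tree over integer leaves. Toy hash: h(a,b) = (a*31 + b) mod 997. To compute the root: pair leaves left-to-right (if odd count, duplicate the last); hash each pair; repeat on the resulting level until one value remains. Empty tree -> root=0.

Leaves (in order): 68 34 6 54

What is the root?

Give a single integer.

Answer: 840

Derivation:
L0: [68, 34, 6, 54]
L1: h(68,34)=(68*31+34)%997=148 h(6,54)=(6*31+54)%997=240 -> [148, 240]
L2: h(148,240)=(148*31+240)%997=840 -> [840]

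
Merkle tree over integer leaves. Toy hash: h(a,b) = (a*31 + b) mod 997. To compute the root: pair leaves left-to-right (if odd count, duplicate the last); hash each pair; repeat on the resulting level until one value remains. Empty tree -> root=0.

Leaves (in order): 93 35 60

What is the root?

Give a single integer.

Answer: 654

Derivation:
L0: [93, 35, 60]
L1: h(93,35)=(93*31+35)%997=924 h(60,60)=(60*31+60)%997=923 -> [924, 923]
L2: h(924,923)=(924*31+923)%997=654 -> [654]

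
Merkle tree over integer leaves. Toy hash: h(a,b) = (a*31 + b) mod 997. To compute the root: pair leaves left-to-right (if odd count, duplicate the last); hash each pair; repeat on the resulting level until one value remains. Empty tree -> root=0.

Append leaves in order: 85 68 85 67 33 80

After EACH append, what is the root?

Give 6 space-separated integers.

Answer: 85 709 771 753 306 813

Derivation:
After append 85 (leaves=[85]):
  L0: [85]
  root=85
After append 68 (leaves=[85, 68]):
  L0: [85, 68]
  L1: h(85,68)=(85*31+68)%997=709 -> [709]
  root=709
After append 85 (leaves=[85, 68, 85]):
  L0: [85, 68, 85]
  L1: h(85,68)=(85*31+68)%997=709 h(85,85)=(85*31+85)%997=726 -> [709, 726]
  L2: h(709,726)=(709*31+726)%997=771 -> [771]
  root=771
After append 67 (leaves=[85, 68, 85, 67]):
  L0: [85, 68, 85, 67]
  L1: h(85,68)=(85*31+68)%997=709 h(85,67)=(85*31+67)%997=708 -> [709, 708]
  L2: h(709,708)=(709*31+708)%997=753 -> [753]
  root=753
After append 33 (leaves=[85, 68, 85, 67, 33]):
  L0: [85, 68, 85, 67, 33]
  L1: h(85,68)=(85*31+68)%997=709 h(85,67)=(85*31+67)%997=708 h(33,33)=(33*31+33)%997=59 -> [709, 708, 59]
  L2: h(709,708)=(709*31+708)%997=753 h(59,59)=(59*31+59)%997=891 -> [753, 891]
  L3: h(753,891)=(753*31+891)%997=306 -> [306]
  root=306
After append 80 (leaves=[85, 68, 85, 67, 33, 80]):
  L0: [85, 68, 85, 67, 33, 80]
  L1: h(85,68)=(85*31+68)%997=709 h(85,67)=(85*31+67)%997=708 h(33,80)=(33*31+80)%997=106 -> [709, 708, 106]
  L2: h(709,708)=(709*31+708)%997=753 h(106,106)=(106*31+106)%997=401 -> [753, 401]
  L3: h(753,401)=(753*31+401)%997=813 -> [813]
  root=813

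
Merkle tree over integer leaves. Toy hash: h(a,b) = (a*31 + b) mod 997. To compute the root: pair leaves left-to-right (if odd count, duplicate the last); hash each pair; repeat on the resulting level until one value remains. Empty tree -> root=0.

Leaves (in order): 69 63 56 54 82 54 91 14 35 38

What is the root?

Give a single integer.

Answer: 363

Derivation:
L0: [69, 63, 56, 54, 82, 54, 91, 14, 35, 38]
L1: h(69,63)=(69*31+63)%997=208 h(56,54)=(56*31+54)%997=793 h(82,54)=(82*31+54)%997=602 h(91,14)=(91*31+14)%997=841 h(35,38)=(35*31+38)%997=126 -> [208, 793, 602, 841, 126]
L2: h(208,793)=(208*31+793)%997=262 h(602,841)=(602*31+841)%997=560 h(126,126)=(126*31+126)%997=44 -> [262, 560, 44]
L3: h(262,560)=(262*31+560)%997=706 h(44,44)=(44*31+44)%997=411 -> [706, 411]
L4: h(706,411)=(706*31+411)%997=363 -> [363]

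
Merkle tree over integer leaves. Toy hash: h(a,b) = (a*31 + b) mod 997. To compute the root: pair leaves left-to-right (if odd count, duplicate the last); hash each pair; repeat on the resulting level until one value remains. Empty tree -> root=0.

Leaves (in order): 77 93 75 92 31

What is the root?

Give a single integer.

L0: [77, 93, 75, 92, 31]
L1: h(77,93)=(77*31+93)%997=486 h(75,92)=(75*31+92)%997=423 h(31,31)=(31*31+31)%997=992 -> [486, 423, 992]
L2: h(486,423)=(486*31+423)%997=534 h(992,992)=(992*31+992)%997=837 -> [534, 837]
L3: h(534,837)=(534*31+837)%997=442 -> [442]

Answer: 442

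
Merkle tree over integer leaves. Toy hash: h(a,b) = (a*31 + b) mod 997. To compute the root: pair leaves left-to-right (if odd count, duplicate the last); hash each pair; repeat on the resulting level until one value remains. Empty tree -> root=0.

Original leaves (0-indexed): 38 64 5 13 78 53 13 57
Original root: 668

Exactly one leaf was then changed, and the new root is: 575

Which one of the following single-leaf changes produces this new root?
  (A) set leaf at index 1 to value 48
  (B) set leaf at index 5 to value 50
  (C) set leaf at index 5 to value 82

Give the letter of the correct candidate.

Answer: B

Derivation:
Original leaves: [38, 64, 5, 13, 78, 53, 13, 57]
Target new root: 575
Try each candidate change and compute the resulting root:
Candidate A: set leaf[1] = 48 -> leaves = [38, 48, 5, 13, 78, 53, 13, 57]
  L0: [38, 48, 5, 13, 78, 53, 13, 57]
  L1: h(38,48)=(38*31+48)%997=229 h(5,13)=(5*31+13)%997=168 h(78,53)=(78*31+53)%997=477 h(13,57)=(13*31+57)%997=460 -> [229, 168, 477, 460]
  L2: h(229,168)=(229*31+168)%997=288 h(477,460)=(477*31+460)%997=292 -> [288, 292]
  L3: h(288,292)=(288*31+292)%997=247 -> [247]
  root = 247 != target 575
Candidate B: set leaf[5] = 50 -> leaves = [38, 64, 5, 13, 78, 50, 13, 57]
  L0: [38, 64, 5, 13, 78, 50, 13, 57]
  L1: h(38,64)=(38*31+64)%997=245 h(5,13)=(5*31+13)%997=168 h(78,50)=(78*31+50)%997=474 h(13,57)=(13*31+57)%997=460 -> [245, 168, 474, 460]
  L2: h(245,168)=(245*31+168)%997=784 h(474,460)=(474*31+460)%997=199 -> [784, 199]
  L3: h(784,199)=(784*31+199)%997=575 -> [575]
  root = 575 == target 575  ** MATCH **
Candidate C: set leaf[5] = 82 -> leaves = [38, 64, 5, 13, 78, 82, 13, 57]
  L0: [38, 64, 5, 13, 78, 82, 13, 57]
  L1: h(38,64)=(38*31+64)%997=245 h(5,13)=(5*31+13)%997=168 h(78,82)=(78*31+82)%997=506 h(13,57)=(13*31+57)%997=460 -> [245, 168, 506, 460]
  L2: h(245,168)=(245*31+168)%997=784 h(506,460)=(506*31+460)%997=194 -> [784, 194]
  L3: h(784,194)=(784*31+194)%997=570 -> [570]
  root = 570 != target 575
Candidate B produces the target root.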